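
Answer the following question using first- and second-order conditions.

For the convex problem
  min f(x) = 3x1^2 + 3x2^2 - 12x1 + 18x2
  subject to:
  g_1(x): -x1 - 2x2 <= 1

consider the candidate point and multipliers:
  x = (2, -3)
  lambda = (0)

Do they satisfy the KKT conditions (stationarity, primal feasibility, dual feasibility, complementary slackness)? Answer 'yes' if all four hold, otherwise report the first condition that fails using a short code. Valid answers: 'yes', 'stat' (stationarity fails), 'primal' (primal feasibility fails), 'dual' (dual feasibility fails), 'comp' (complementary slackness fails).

Gradient of f: grad f(x) = Q x + c = (0, 0)
Constraint values g_i(x) = a_i^T x - b_i:
  g_1((2, -3)) = 3
Stationarity residual: grad f(x) + sum_i lambda_i a_i = (0, 0)
  -> stationarity OK
Primal feasibility (all g_i <= 0): FAILS
Dual feasibility (all lambda_i >= 0): OK
Complementary slackness (lambda_i * g_i(x) = 0 for all i): OK

Verdict: the first failing condition is primal_feasibility -> primal.

primal


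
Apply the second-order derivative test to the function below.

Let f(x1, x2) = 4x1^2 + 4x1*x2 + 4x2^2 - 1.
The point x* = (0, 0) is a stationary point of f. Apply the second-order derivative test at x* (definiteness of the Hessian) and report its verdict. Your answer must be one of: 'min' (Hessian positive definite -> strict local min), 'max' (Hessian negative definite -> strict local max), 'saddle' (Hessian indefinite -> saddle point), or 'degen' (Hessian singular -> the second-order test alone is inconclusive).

Compute the Hessian H = grad^2 f:
  H = [[8, 4], [4, 8]]
Verify stationarity: grad f(x*) = H x* + g = (0, 0).
Eigenvalues of H: 4, 12.
Both eigenvalues > 0, so H is positive definite -> x* is a strict local min.

min


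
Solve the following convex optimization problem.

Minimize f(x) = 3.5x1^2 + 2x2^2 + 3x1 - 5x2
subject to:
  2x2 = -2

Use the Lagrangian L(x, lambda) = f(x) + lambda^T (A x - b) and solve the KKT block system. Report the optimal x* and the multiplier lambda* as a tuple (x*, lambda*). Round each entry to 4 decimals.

Form the Lagrangian:
  L(x, lambda) = (1/2) x^T Q x + c^T x + lambda^T (A x - b)
Stationarity (grad_x L = 0): Q x + c + A^T lambda = 0.
Primal feasibility: A x = b.

This gives the KKT block system:
  [ Q   A^T ] [ x     ]   [-c ]
  [ A    0  ] [ lambda ] = [ b ]

Solving the linear system:
  x*      = (-0.4286, -1)
  lambda* = (4.5)
  f(x*)   = 6.3571

x* = (-0.4286, -1), lambda* = (4.5)


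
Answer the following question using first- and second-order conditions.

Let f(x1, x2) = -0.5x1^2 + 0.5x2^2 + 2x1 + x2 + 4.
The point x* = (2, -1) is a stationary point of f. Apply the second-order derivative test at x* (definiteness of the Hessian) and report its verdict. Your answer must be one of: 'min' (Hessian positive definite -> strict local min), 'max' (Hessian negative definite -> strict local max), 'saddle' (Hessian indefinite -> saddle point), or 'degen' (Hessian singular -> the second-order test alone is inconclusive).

Compute the Hessian H = grad^2 f:
  H = [[-1, 0], [0, 1]]
Verify stationarity: grad f(x*) = H x* + g = (0, 0).
Eigenvalues of H: -1, 1.
Eigenvalues have mixed signs, so H is indefinite -> x* is a saddle point.

saddle


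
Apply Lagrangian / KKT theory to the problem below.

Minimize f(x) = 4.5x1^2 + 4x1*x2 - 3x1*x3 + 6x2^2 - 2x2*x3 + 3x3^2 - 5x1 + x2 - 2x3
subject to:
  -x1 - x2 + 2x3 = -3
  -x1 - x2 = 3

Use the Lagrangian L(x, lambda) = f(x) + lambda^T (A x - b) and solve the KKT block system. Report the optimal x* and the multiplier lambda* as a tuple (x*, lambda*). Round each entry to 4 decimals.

Form the Lagrangian:
  L(x, lambda) = (1/2) x^T Q x + c^T x + lambda^T (A x - b)
Stationarity (grad_x L = 0): Q x + c + A^T lambda = 0.
Primal feasibility: A x = b.

This gives the KKT block system:
  [ Q   A^T ] [ x     ]   [-c ]
  [ A    0  ] [ lambda ] = [ b ]

Solving the linear system:
  x*      = (-1.6154, -1.3846, -3)
  lambda* = (6.1923, -22.2692)
  f(x*)   = 49.0385

x* = (-1.6154, -1.3846, -3), lambda* = (6.1923, -22.2692)


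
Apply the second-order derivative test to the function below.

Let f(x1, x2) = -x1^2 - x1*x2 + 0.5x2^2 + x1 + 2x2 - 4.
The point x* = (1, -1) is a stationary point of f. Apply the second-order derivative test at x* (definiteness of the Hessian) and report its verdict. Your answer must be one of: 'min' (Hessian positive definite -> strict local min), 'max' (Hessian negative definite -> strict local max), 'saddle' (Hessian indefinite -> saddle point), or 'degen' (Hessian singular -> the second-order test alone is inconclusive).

Compute the Hessian H = grad^2 f:
  H = [[-2, -1], [-1, 1]]
Verify stationarity: grad f(x*) = H x* + g = (0, 0).
Eigenvalues of H: -2.3028, 1.3028.
Eigenvalues have mixed signs, so H is indefinite -> x* is a saddle point.

saddle


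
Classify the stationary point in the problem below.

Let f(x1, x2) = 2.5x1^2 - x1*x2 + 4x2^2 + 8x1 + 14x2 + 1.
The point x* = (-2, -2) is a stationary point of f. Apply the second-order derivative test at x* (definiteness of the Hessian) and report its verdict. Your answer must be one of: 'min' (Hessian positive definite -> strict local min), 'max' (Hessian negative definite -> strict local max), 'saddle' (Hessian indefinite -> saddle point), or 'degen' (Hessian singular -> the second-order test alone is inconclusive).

Compute the Hessian H = grad^2 f:
  H = [[5, -1], [-1, 8]]
Verify stationarity: grad f(x*) = H x* + g = (0, 0).
Eigenvalues of H: 4.6972, 8.3028.
Both eigenvalues > 0, so H is positive definite -> x* is a strict local min.

min


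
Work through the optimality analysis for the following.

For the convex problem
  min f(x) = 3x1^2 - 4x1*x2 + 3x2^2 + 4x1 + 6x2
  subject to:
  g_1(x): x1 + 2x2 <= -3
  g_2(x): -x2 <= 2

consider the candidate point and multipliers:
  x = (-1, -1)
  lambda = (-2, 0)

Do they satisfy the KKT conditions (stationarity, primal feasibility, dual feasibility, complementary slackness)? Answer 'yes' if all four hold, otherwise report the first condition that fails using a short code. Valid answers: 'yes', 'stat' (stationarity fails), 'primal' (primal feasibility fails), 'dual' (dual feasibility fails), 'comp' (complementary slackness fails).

Gradient of f: grad f(x) = Q x + c = (2, 4)
Constraint values g_i(x) = a_i^T x - b_i:
  g_1((-1, -1)) = 0
  g_2((-1, -1)) = -1
Stationarity residual: grad f(x) + sum_i lambda_i a_i = (0, 0)
  -> stationarity OK
Primal feasibility (all g_i <= 0): OK
Dual feasibility (all lambda_i >= 0): FAILS
Complementary slackness (lambda_i * g_i(x) = 0 for all i): OK

Verdict: the first failing condition is dual_feasibility -> dual.

dual


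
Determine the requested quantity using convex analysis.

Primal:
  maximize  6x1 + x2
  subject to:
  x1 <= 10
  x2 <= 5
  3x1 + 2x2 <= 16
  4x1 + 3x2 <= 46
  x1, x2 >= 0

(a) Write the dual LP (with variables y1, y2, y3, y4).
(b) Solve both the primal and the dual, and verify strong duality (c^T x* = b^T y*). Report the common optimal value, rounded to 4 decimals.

The standard primal-dual pair for 'max c^T x s.t. A x <= b, x >= 0' is:
  Dual:  min b^T y  s.t.  A^T y >= c,  y >= 0.

So the dual LP is:
  minimize  10y1 + 5y2 + 16y3 + 46y4
  subject to:
    y1 + 3y3 + 4y4 >= 6
    y2 + 2y3 + 3y4 >= 1
    y1, y2, y3, y4 >= 0

Solving the primal: x* = (5.3333, 0).
  primal value c^T x* = 32.
Solving the dual: y* = (0, 0, 2, 0).
  dual value b^T y* = 32.
Strong duality: c^T x* = b^T y*. Confirmed.

32


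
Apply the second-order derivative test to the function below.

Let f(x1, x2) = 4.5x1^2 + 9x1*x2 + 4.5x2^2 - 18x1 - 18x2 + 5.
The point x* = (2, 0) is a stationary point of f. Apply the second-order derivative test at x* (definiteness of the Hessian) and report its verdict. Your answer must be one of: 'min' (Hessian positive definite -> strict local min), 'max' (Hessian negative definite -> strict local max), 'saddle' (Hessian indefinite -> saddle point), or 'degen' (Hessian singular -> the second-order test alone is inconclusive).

Compute the Hessian H = grad^2 f:
  H = [[9, 9], [9, 9]]
Verify stationarity: grad f(x*) = H x* + g = (0, 0).
Eigenvalues of H: 0, 18.
H has a zero eigenvalue (singular; positive semidefinite but not definite), so H is neither positive definite, negative definite, nor indefinite. The second-order test alone is inconclusive -> degen.
(Indeed, f is constant along the null direction of H through x*, so x* is not a strict local extremum.)

degen


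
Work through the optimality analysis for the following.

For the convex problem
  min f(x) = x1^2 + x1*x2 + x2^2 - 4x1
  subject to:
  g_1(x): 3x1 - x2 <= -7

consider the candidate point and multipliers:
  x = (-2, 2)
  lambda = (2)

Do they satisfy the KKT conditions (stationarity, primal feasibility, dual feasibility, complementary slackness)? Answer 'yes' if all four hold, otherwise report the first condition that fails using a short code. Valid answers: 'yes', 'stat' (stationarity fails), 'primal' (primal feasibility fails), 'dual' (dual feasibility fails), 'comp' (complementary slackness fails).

Gradient of f: grad f(x) = Q x + c = (-6, 2)
Constraint values g_i(x) = a_i^T x - b_i:
  g_1((-2, 2)) = -1
Stationarity residual: grad f(x) + sum_i lambda_i a_i = (0, 0)
  -> stationarity OK
Primal feasibility (all g_i <= 0): OK
Dual feasibility (all lambda_i >= 0): OK
Complementary slackness (lambda_i * g_i(x) = 0 for all i): FAILS

Verdict: the first failing condition is complementary_slackness -> comp.

comp


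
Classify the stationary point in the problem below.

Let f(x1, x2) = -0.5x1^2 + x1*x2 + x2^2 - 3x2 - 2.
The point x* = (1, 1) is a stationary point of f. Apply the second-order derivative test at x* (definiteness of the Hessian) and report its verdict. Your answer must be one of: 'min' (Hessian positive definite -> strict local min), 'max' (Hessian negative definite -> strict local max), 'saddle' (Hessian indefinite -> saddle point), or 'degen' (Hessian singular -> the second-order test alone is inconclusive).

Compute the Hessian H = grad^2 f:
  H = [[-1, 1], [1, 2]]
Verify stationarity: grad f(x*) = H x* + g = (0, 0).
Eigenvalues of H: -1.3028, 2.3028.
Eigenvalues have mixed signs, so H is indefinite -> x* is a saddle point.

saddle


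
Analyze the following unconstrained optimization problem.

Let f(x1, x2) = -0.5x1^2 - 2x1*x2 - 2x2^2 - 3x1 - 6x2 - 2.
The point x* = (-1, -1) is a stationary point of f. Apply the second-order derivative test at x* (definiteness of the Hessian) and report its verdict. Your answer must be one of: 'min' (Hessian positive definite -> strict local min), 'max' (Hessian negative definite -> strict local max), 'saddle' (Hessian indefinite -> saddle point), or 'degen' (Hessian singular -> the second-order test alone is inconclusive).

Compute the Hessian H = grad^2 f:
  H = [[-1, -2], [-2, -4]]
Verify stationarity: grad f(x*) = H x* + g = (0, 0).
Eigenvalues of H: -5, 0.
H has a zero eigenvalue (singular; negative semidefinite but not definite), so H is neither positive definite, negative definite, nor indefinite. The second-order test alone is inconclusive -> degen.
(Indeed, f is constant along the null direction of H through x*, so x* is not a strict local extremum.)

degen


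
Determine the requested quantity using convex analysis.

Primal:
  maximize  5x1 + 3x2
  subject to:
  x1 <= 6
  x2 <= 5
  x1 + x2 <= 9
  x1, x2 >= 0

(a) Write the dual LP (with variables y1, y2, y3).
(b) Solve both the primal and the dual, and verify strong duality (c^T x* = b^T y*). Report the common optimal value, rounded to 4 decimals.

The standard primal-dual pair for 'max c^T x s.t. A x <= b, x >= 0' is:
  Dual:  min b^T y  s.t.  A^T y >= c,  y >= 0.

So the dual LP is:
  minimize  6y1 + 5y2 + 9y3
  subject to:
    y1 + y3 >= 5
    y2 + y3 >= 3
    y1, y2, y3 >= 0

Solving the primal: x* = (6, 3).
  primal value c^T x* = 39.
Solving the dual: y* = (2, 0, 3).
  dual value b^T y* = 39.
Strong duality: c^T x* = b^T y*. Confirmed.

39


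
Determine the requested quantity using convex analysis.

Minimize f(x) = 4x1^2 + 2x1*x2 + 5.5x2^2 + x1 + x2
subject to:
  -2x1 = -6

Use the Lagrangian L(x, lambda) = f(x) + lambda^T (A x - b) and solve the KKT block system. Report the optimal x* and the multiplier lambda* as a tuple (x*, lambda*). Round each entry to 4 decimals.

Form the Lagrangian:
  L(x, lambda) = (1/2) x^T Q x + c^T x + lambda^T (A x - b)
Stationarity (grad_x L = 0): Q x + c + A^T lambda = 0.
Primal feasibility: A x = b.

This gives the KKT block system:
  [ Q   A^T ] [ x     ]   [-c ]
  [ A    0  ] [ lambda ] = [ b ]

Solving the linear system:
  x*      = (3, -0.6364)
  lambda* = (11.8636)
  f(x*)   = 36.7727

x* = (3, -0.6364), lambda* = (11.8636)


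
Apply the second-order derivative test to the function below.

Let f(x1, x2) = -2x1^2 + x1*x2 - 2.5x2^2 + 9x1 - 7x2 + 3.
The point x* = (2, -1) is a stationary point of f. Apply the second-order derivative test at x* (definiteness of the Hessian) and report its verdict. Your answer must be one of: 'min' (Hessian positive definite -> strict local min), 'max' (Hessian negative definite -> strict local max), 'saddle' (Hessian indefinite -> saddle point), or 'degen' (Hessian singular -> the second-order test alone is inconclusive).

Compute the Hessian H = grad^2 f:
  H = [[-4, 1], [1, -5]]
Verify stationarity: grad f(x*) = H x* + g = (0, 0).
Eigenvalues of H: -5.618, -3.382.
Both eigenvalues < 0, so H is negative definite -> x* is a strict local max.

max


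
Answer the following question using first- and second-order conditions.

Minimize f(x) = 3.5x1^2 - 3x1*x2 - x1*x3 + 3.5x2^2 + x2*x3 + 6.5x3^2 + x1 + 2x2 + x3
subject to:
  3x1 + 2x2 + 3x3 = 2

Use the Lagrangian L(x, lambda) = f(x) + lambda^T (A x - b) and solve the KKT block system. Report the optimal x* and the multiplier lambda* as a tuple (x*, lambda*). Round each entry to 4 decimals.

Form the Lagrangian:
  L(x, lambda) = (1/2) x^T Q x + c^T x + lambda^T (A x - b)
Stationarity (grad_x L = 0): Q x + c + A^T lambda = 0.
Primal feasibility: A x = b.

This gives the KKT block system:
  [ Q   A^T ] [ x     ]   [-c ]
  [ A    0  ] [ lambda ] = [ b ]

Solving the linear system:
  x*      = (0.3881, 0.1493, 0.1791)
  lambda* = (-1.0299)
  f(x*)   = 1.4627

x* = (0.3881, 0.1493, 0.1791), lambda* = (-1.0299)


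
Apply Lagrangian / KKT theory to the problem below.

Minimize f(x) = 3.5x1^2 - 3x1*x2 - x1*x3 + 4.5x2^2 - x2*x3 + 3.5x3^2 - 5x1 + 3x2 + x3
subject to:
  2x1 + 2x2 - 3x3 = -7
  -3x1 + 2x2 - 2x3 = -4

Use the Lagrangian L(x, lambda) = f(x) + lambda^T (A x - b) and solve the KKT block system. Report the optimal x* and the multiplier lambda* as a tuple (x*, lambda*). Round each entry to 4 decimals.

Form the Lagrangian:
  L(x, lambda) = (1/2) x^T Q x + c^T x + lambda^T (A x - b)
Stationarity (grad_x L = 0): Q x + c + A^T lambda = 0.
Primal feasibility: A x = b.

This gives the KKT block system:
  [ Q   A^T ] [ x     ]   [-c ]
  [ A    0  ] [ lambda ] = [ b ]

Solving the linear system:
  x*      = (-0.3402, -1.2114, 1.2989)
  lambda* = (3.4635, 0.6269)
  f(x*)   = 13.0588

x* = (-0.3402, -1.2114, 1.2989), lambda* = (3.4635, 0.6269)


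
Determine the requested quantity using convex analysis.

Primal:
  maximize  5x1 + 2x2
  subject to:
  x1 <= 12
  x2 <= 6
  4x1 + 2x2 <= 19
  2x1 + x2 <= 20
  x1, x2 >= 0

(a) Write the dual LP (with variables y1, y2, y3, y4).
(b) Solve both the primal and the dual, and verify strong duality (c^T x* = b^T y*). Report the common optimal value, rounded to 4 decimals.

The standard primal-dual pair for 'max c^T x s.t. A x <= b, x >= 0' is:
  Dual:  min b^T y  s.t.  A^T y >= c,  y >= 0.

So the dual LP is:
  minimize  12y1 + 6y2 + 19y3 + 20y4
  subject to:
    y1 + 4y3 + 2y4 >= 5
    y2 + 2y3 + y4 >= 2
    y1, y2, y3, y4 >= 0

Solving the primal: x* = (4.75, 0).
  primal value c^T x* = 23.75.
Solving the dual: y* = (0, 0, 1.25, 0).
  dual value b^T y* = 23.75.
Strong duality: c^T x* = b^T y*. Confirmed.

23.75


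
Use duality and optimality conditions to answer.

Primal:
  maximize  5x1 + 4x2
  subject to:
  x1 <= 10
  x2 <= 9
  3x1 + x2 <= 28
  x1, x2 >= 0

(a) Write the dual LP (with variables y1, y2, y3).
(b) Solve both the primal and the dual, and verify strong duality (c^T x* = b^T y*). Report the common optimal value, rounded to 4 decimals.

The standard primal-dual pair for 'max c^T x s.t. A x <= b, x >= 0' is:
  Dual:  min b^T y  s.t.  A^T y >= c,  y >= 0.

So the dual LP is:
  minimize  10y1 + 9y2 + 28y3
  subject to:
    y1 + 3y3 >= 5
    y2 + y3 >= 4
    y1, y2, y3 >= 0

Solving the primal: x* = (6.3333, 9).
  primal value c^T x* = 67.6667.
Solving the dual: y* = (0, 2.3333, 1.6667).
  dual value b^T y* = 67.6667.
Strong duality: c^T x* = b^T y*. Confirmed.

67.6667


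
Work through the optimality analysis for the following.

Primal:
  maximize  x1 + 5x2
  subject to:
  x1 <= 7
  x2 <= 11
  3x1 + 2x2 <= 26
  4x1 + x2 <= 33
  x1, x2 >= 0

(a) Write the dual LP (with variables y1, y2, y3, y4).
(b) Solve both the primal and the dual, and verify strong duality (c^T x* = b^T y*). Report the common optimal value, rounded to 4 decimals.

The standard primal-dual pair for 'max c^T x s.t. A x <= b, x >= 0' is:
  Dual:  min b^T y  s.t.  A^T y >= c,  y >= 0.

So the dual LP is:
  minimize  7y1 + 11y2 + 26y3 + 33y4
  subject to:
    y1 + 3y3 + 4y4 >= 1
    y2 + 2y3 + y4 >= 5
    y1, y2, y3, y4 >= 0

Solving the primal: x* = (1.3333, 11).
  primal value c^T x* = 56.3333.
Solving the dual: y* = (0, 4.3333, 0.3333, 0).
  dual value b^T y* = 56.3333.
Strong duality: c^T x* = b^T y*. Confirmed.

56.3333


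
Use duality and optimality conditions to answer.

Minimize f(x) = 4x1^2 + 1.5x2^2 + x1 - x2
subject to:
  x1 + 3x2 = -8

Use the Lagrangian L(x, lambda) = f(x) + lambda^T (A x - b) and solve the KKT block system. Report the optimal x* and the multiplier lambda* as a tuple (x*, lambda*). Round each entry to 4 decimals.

Form the Lagrangian:
  L(x, lambda) = (1/2) x^T Q x + c^T x + lambda^T (A x - b)
Stationarity (grad_x L = 0): Q x + c + A^T lambda = 0.
Primal feasibility: A x = b.

This gives the KKT block system:
  [ Q   A^T ] [ x     ]   [-c ]
  [ A    0  ] [ lambda ] = [ b ]

Solving the linear system:
  x*      = (-0.48, -2.5067)
  lambda* = (2.84)
  f(x*)   = 12.3733

x* = (-0.48, -2.5067), lambda* = (2.84)


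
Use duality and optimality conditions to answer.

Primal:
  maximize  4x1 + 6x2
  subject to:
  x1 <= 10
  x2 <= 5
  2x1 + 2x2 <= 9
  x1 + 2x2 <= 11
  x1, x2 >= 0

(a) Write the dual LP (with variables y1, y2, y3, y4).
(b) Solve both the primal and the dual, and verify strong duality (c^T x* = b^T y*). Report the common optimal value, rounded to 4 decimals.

The standard primal-dual pair for 'max c^T x s.t. A x <= b, x >= 0' is:
  Dual:  min b^T y  s.t.  A^T y >= c,  y >= 0.

So the dual LP is:
  minimize  10y1 + 5y2 + 9y3 + 11y4
  subject to:
    y1 + 2y3 + y4 >= 4
    y2 + 2y3 + 2y4 >= 6
    y1, y2, y3, y4 >= 0

Solving the primal: x* = (0, 4.5).
  primal value c^T x* = 27.
Solving the dual: y* = (0, 0, 3, 0).
  dual value b^T y* = 27.
Strong duality: c^T x* = b^T y*. Confirmed.

27


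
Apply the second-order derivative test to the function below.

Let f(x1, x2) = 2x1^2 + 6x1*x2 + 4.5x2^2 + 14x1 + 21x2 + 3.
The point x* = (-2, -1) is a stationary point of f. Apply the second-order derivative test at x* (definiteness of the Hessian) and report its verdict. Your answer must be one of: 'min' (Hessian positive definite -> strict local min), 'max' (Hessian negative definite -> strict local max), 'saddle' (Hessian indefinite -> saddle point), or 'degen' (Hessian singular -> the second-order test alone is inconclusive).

Compute the Hessian H = grad^2 f:
  H = [[4, 6], [6, 9]]
Verify stationarity: grad f(x*) = H x* + g = (0, 0).
Eigenvalues of H: 0, 13.
H has a zero eigenvalue (singular; positive semidefinite but not definite), so H is neither positive definite, negative definite, nor indefinite. The second-order test alone is inconclusive -> degen.
(Indeed, f is constant along the null direction of H through x*, so x* is not a strict local extremum.)

degen


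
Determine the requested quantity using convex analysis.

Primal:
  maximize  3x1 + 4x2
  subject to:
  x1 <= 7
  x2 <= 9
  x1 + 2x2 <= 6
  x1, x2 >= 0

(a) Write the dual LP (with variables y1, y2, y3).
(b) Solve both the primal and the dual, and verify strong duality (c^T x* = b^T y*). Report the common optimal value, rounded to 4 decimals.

The standard primal-dual pair for 'max c^T x s.t. A x <= b, x >= 0' is:
  Dual:  min b^T y  s.t.  A^T y >= c,  y >= 0.

So the dual LP is:
  minimize  7y1 + 9y2 + 6y3
  subject to:
    y1 + y3 >= 3
    y2 + 2y3 >= 4
    y1, y2, y3 >= 0

Solving the primal: x* = (6, 0).
  primal value c^T x* = 18.
Solving the dual: y* = (0, 0, 3).
  dual value b^T y* = 18.
Strong duality: c^T x* = b^T y*. Confirmed.

18


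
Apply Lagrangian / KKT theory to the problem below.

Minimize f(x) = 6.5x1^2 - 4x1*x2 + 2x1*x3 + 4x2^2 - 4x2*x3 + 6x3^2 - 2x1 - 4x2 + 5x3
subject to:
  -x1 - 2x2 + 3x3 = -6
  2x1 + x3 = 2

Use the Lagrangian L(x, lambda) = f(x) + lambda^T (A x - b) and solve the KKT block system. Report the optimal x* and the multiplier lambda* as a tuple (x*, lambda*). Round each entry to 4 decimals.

Form the Lagrangian:
  L(x, lambda) = (1/2) x^T Q x + c^T x + lambda^T (A x - b)
Stationarity (grad_x L = 0): Q x + c + A^T lambda = 0.
Primal feasibility: A x = b.

This gives the KKT block system:
  [ Q   A^T ] [ x     ]   [-c ]
  [ A    0  ] [ lambda ] = [ b ]

Solving the linear system:
  x*      = (1.2846, 1.5041, -0.5691)
  lambda* = (2.5854, -2.4797)
  f(x*)   = 4.5203

x* = (1.2846, 1.5041, -0.5691), lambda* = (2.5854, -2.4797)


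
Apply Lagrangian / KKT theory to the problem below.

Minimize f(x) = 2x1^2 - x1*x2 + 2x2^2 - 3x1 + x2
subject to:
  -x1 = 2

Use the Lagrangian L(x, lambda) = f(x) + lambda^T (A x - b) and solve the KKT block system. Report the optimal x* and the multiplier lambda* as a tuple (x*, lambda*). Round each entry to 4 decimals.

Form the Lagrangian:
  L(x, lambda) = (1/2) x^T Q x + c^T x + lambda^T (A x - b)
Stationarity (grad_x L = 0): Q x + c + A^T lambda = 0.
Primal feasibility: A x = b.

This gives the KKT block system:
  [ Q   A^T ] [ x     ]   [-c ]
  [ A    0  ] [ lambda ] = [ b ]

Solving the linear system:
  x*      = (-2, -0.75)
  lambda* = (-10.25)
  f(x*)   = 12.875

x* = (-2, -0.75), lambda* = (-10.25)


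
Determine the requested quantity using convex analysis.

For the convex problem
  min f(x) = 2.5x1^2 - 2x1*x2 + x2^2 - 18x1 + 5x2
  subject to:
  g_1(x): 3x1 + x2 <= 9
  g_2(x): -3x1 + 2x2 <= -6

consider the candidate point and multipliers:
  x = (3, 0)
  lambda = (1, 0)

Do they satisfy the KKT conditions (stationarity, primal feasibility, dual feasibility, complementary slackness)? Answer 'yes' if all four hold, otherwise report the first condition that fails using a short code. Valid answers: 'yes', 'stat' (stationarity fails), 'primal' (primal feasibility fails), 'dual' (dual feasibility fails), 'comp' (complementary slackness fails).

Gradient of f: grad f(x) = Q x + c = (-3, -1)
Constraint values g_i(x) = a_i^T x - b_i:
  g_1((3, 0)) = 0
  g_2((3, 0)) = -3
Stationarity residual: grad f(x) + sum_i lambda_i a_i = (0, 0)
  -> stationarity OK
Primal feasibility (all g_i <= 0): OK
Dual feasibility (all lambda_i >= 0): OK
Complementary slackness (lambda_i * g_i(x) = 0 for all i): OK

Verdict: yes, KKT holds.

yes


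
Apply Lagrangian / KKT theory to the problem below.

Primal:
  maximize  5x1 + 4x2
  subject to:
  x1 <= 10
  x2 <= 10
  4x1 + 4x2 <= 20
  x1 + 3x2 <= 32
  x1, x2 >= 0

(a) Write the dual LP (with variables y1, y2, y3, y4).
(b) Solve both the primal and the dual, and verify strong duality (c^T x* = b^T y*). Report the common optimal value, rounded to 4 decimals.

The standard primal-dual pair for 'max c^T x s.t. A x <= b, x >= 0' is:
  Dual:  min b^T y  s.t.  A^T y >= c,  y >= 0.

So the dual LP is:
  minimize  10y1 + 10y2 + 20y3 + 32y4
  subject to:
    y1 + 4y3 + y4 >= 5
    y2 + 4y3 + 3y4 >= 4
    y1, y2, y3, y4 >= 0

Solving the primal: x* = (5, 0).
  primal value c^T x* = 25.
Solving the dual: y* = (0, 0, 1.25, 0).
  dual value b^T y* = 25.
Strong duality: c^T x* = b^T y*. Confirmed.

25


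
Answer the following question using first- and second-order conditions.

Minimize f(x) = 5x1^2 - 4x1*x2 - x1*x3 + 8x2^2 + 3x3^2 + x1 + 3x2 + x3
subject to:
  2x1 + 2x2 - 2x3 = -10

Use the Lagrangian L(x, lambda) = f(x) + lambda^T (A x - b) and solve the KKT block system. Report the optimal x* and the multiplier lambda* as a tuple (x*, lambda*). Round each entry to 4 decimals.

Form the Lagrangian:
  L(x, lambda) = (1/2) x^T Q x + c^T x + lambda^T (A x - b)
Stationarity (grad_x L = 0): Q x + c + A^T lambda = 0.
Primal feasibility: A x = b.

This gives the KKT block system:
  [ Q   A^T ] [ x     ]   [-c ]
  [ A    0  ] [ lambda ] = [ b ]

Solving the linear system:
  x*      = (-1.8241, -1.4625, 1.7134)
  lambda* = (6.5521)
  f(x*)   = 30.5114

x* = (-1.8241, -1.4625, 1.7134), lambda* = (6.5521)


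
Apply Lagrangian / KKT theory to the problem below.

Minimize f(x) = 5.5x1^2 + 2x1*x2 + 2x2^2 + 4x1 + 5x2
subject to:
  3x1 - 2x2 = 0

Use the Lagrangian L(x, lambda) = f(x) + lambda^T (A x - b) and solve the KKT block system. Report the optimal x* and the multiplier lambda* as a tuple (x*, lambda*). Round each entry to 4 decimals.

Form the Lagrangian:
  L(x, lambda) = (1/2) x^T Q x + c^T x + lambda^T (A x - b)
Stationarity (grad_x L = 0): Q x + c + A^T lambda = 0.
Primal feasibility: A x = b.

This gives the KKT block system:
  [ Q   A^T ] [ x     ]   [-c ]
  [ A    0  ] [ lambda ] = [ b ]

Solving the linear system:
  x*      = (-0.4423, -0.6635)
  lambda* = (0.7308)
  f(x*)   = -2.5433

x* = (-0.4423, -0.6635), lambda* = (0.7308)


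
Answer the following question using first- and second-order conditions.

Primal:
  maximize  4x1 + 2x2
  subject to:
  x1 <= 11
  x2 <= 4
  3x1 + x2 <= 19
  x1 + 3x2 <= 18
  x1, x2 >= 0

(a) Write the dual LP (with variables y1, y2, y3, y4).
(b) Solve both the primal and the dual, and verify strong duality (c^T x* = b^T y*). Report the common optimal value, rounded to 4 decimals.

The standard primal-dual pair for 'max c^T x s.t. A x <= b, x >= 0' is:
  Dual:  min b^T y  s.t.  A^T y >= c,  y >= 0.

So the dual LP is:
  minimize  11y1 + 4y2 + 19y3 + 18y4
  subject to:
    y1 + 3y3 + y4 >= 4
    y2 + y3 + 3y4 >= 2
    y1, y2, y3, y4 >= 0

Solving the primal: x* = (5, 4).
  primal value c^T x* = 28.
Solving the dual: y* = (0, 0.6667, 1.3333, 0).
  dual value b^T y* = 28.
Strong duality: c^T x* = b^T y*. Confirmed.

28


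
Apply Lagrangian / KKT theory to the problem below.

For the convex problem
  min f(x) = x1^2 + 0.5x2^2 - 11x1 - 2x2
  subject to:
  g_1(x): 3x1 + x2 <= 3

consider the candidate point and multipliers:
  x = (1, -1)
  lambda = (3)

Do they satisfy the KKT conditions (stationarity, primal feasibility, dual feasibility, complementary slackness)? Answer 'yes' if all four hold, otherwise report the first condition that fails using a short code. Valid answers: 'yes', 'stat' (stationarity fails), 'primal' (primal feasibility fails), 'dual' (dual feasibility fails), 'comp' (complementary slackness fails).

Gradient of f: grad f(x) = Q x + c = (-9, -3)
Constraint values g_i(x) = a_i^T x - b_i:
  g_1((1, -1)) = -1
Stationarity residual: grad f(x) + sum_i lambda_i a_i = (0, 0)
  -> stationarity OK
Primal feasibility (all g_i <= 0): OK
Dual feasibility (all lambda_i >= 0): OK
Complementary slackness (lambda_i * g_i(x) = 0 for all i): FAILS

Verdict: the first failing condition is complementary_slackness -> comp.

comp


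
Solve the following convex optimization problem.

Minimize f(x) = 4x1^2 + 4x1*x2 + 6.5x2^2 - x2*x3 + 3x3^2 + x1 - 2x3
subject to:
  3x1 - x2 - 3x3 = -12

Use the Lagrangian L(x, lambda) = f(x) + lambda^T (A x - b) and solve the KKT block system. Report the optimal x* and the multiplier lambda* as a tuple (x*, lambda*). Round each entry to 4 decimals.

Form the Lagrangian:
  L(x, lambda) = (1/2) x^T Q x + c^T x + lambda^T (A x - b)
Stationarity (grad_x L = 0): Q x + c + A^T lambda = 0.
Primal feasibility: A x = b.

This gives the KKT block system:
  [ Q   A^T ] [ x     ]   [-c ]
  [ A    0  ] [ lambda ] = [ b ]

Solving the linear system:
  x*      = (-1.7078, 0.9098, 1.9889)
  lambda* = (3.0078)
  f(x*)   = 15.204

x* = (-1.7078, 0.9098, 1.9889), lambda* = (3.0078)


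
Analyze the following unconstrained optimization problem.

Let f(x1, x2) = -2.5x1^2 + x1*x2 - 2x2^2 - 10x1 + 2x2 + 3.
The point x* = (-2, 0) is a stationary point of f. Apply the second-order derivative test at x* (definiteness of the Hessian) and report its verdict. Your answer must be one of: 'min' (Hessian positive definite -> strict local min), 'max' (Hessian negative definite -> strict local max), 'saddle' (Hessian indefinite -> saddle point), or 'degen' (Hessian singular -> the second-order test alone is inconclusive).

Compute the Hessian H = grad^2 f:
  H = [[-5, 1], [1, -4]]
Verify stationarity: grad f(x*) = H x* + g = (0, 0).
Eigenvalues of H: -5.618, -3.382.
Both eigenvalues < 0, so H is negative definite -> x* is a strict local max.

max


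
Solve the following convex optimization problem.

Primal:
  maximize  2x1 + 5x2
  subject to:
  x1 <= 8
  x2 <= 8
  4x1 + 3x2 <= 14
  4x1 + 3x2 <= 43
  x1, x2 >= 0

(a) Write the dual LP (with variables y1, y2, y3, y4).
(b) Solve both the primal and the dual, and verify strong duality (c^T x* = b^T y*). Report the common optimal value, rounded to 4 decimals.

The standard primal-dual pair for 'max c^T x s.t. A x <= b, x >= 0' is:
  Dual:  min b^T y  s.t.  A^T y >= c,  y >= 0.

So the dual LP is:
  minimize  8y1 + 8y2 + 14y3 + 43y4
  subject to:
    y1 + 4y3 + 4y4 >= 2
    y2 + 3y3 + 3y4 >= 5
    y1, y2, y3, y4 >= 0

Solving the primal: x* = (0, 4.6667).
  primal value c^T x* = 23.3333.
Solving the dual: y* = (0, 0, 1.6667, 0).
  dual value b^T y* = 23.3333.
Strong duality: c^T x* = b^T y*. Confirmed.

23.3333


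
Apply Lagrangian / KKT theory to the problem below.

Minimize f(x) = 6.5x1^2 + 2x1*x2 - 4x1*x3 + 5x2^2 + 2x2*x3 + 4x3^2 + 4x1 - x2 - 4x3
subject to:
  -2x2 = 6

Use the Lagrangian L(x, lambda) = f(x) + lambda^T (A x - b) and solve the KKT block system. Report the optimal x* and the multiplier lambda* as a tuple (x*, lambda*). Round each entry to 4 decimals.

Form the Lagrangian:
  L(x, lambda) = (1/2) x^T Q x + c^T x + lambda^T (A x - b)
Stationarity (grad_x L = 0): Q x + c + A^T lambda = 0.
Primal feasibility: A x = b.

This gives the KKT block system:
  [ Q   A^T ] [ x     ]   [-c ]
  [ A    0  ] [ lambda ] = [ b ]

Solving the linear system:
  x*      = (0.6364, -3, 1.5682)
  lambda* = (-13.2955)
  f(x*)   = 39.5227

x* = (0.6364, -3, 1.5682), lambda* = (-13.2955)


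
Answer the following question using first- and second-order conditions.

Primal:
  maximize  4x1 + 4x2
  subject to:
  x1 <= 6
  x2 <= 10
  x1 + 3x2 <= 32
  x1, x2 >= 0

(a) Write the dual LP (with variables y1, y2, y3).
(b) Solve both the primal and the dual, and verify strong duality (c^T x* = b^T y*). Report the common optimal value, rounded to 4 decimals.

The standard primal-dual pair for 'max c^T x s.t. A x <= b, x >= 0' is:
  Dual:  min b^T y  s.t.  A^T y >= c,  y >= 0.

So the dual LP is:
  minimize  6y1 + 10y2 + 32y3
  subject to:
    y1 + y3 >= 4
    y2 + 3y3 >= 4
    y1, y2, y3 >= 0

Solving the primal: x* = (6, 8.6667).
  primal value c^T x* = 58.6667.
Solving the dual: y* = (2.6667, 0, 1.3333).
  dual value b^T y* = 58.6667.
Strong duality: c^T x* = b^T y*. Confirmed.

58.6667


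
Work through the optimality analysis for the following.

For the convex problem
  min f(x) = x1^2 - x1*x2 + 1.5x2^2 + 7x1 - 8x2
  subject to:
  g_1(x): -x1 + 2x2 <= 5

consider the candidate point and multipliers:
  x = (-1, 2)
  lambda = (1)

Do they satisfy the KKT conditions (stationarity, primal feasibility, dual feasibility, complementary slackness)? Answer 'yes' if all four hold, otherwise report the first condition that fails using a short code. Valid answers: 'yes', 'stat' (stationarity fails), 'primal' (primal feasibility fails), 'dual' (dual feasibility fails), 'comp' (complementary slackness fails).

Gradient of f: grad f(x) = Q x + c = (3, -1)
Constraint values g_i(x) = a_i^T x - b_i:
  g_1((-1, 2)) = 0
Stationarity residual: grad f(x) + sum_i lambda_i a_i = (2, 1)
  -> stationarity FAILS
Primal feasibility (all g_i <= 0): OK
Dual feasibility (all lambda_i >= 0): OK
Complementary slackness (lambda_i * g_i(x) = 0 for all i): OK

Verdict: the first failing condition is stationarity -> stat.

stat


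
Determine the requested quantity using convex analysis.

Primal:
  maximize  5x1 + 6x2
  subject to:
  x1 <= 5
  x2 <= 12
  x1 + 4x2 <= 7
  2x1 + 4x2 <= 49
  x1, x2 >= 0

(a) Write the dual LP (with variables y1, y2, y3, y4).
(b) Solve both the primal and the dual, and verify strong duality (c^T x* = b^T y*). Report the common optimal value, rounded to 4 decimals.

The standard primal-dual pair for 'max c^T x s.t. A x <= b, x >= 0' is:
  Dual:  min b^T y  s.t.  A^T y >= c,  y >= 0.

So the dual LP is:
  minimize  5y1 + 12y2 + 7y3 + 49y4
  subject to:
    y1 + y3 + 2y4 >= 5
    y2 + 4y3 + 4y4 >= 6
    y1, y2, y3, y4 >= 0

Solving the primal: x* = (5, 0.5).
  primal value c^T x* = 28.
Solving the dual: y* = (3.5, 0, 1.5, 0).
  dual value b^T y* = 28.
Strong duality: c^T x* = b^T y*. Confirmed.

28


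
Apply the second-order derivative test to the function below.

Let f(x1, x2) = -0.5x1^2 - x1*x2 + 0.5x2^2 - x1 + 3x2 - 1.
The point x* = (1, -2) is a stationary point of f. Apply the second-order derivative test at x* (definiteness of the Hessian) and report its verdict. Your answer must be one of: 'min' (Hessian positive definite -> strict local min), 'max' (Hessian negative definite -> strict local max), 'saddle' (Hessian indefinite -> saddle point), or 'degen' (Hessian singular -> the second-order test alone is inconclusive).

Compute the Hessian H = grad^2 f:
  H = [[-1, -1], [-1, 1]]
Verify stationarity: grad f(x*) = H x* + g = (0, 0).
Eigenvalues of H: -1.4142, 1.4142.
Eigenvalues have mixed signs, so H is indefinite -> x* is a saddle point.

saddle


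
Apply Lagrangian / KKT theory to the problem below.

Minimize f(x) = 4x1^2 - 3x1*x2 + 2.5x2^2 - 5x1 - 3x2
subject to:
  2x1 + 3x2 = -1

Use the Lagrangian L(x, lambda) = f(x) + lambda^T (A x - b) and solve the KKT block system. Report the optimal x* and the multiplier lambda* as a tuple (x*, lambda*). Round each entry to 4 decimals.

Form the Lagrangian:
  L(x, lambda) = (1/2) x^T Q x + c^T x + lambda^T (A x - b)
Stationarity (grad_x L = 0): Q x + c + A^T lambda = 0.
Primal feasibility: A x = b.

This gives the KKT block system:
  [ Q   A^T ] [ x     ]   [-c ]
  [ A    0  ] [ lambda ] = [ b ]

Solving the linear system:
  x*      = (0.0625, -0.375)
  lambda* = (1.6875)
  f(x*)   = 1.25

x* = (0.0625, -0.375), lambda* = (1.6875)


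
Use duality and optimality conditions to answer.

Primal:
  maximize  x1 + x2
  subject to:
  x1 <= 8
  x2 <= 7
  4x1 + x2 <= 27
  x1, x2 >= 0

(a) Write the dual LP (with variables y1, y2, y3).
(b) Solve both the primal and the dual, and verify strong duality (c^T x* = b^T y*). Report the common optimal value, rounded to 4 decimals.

The standard primal-dual pair for 'max c^T x s.t. A x <= b, x >= 0' is:
  Dual:  min b^T y  s.t.  A^T y >= c,  y >= 0.

So the dual LP is:
  minimize  8y1 + 7y2 + 27y3
  subject to:
    y1 + 4y3 >= 1
    y2 + y3 >= 1
    y1, y2, y3 >= 0

Solving the primal: x* = (5, 7).
  primal value c^T x* = 12.
Solving the dual: y* = (0, 0.75, 0.25).
  dual value b^T y* = 12.
Strong duality: c^T x* = b^T y*. Confirmed.

12


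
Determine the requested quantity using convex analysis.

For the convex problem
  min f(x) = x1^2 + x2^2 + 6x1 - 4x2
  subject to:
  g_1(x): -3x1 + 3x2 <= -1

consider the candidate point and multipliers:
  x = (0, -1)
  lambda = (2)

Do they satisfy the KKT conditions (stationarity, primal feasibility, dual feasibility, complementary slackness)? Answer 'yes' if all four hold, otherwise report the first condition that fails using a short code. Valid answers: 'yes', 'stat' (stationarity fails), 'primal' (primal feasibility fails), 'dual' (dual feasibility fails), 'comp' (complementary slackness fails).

Gradient of f: grad f(x) = Q x + c = (6, -6)
Constraint values g_i(x) = a_i^T x - b_i:
  g_1((0, -1)) = -2
Stationarity residual: grad f(x) + sum_i lambda_i a_i = (0, 0)
  -> stationarity OK
Primal feasibility (all g_i <= 0): OK
Dual feasibility (all lambda_i >= 0): OK
Complementary slackness (lambda_i * g_i(x) = 0 for all i): FAILS

Verdict: the first failing condition is complementary_slackness -> comp.

comp


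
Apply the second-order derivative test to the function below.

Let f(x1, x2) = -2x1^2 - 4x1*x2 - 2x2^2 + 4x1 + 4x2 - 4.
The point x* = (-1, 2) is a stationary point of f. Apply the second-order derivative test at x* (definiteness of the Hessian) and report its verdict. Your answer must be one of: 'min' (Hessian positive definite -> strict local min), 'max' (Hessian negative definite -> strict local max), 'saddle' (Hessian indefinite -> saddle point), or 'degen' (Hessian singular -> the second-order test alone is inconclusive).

Compute the Hessian H = grad^2 f:
  H = [[-4, -4], [-4, -4]]
Verify stationarity: grad f(x*) = H x* + g = (0, 0).
Eigenvalues of H: -8, 0.
H has a zero eigenvalue (singular; negative semidefinite but not definite), so H is neither positive definite, negative definite, nor indefinite. The second-order test alone is inconclusive -> degen.
(Indeed, f is constant along the null direction of H through x*, so x* is not a strict local extremum.)

degen


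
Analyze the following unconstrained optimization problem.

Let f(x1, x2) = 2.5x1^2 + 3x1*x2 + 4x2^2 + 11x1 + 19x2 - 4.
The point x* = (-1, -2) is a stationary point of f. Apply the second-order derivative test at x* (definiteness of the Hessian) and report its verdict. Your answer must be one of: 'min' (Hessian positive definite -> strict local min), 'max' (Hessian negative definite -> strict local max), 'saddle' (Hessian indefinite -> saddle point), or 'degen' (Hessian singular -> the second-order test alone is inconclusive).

Compute the Hessian H = grad^2 f:
  H = [[5, 3], [3, 8]]
Verify stationarity: grad f(x*) = H x* + g = (0, 0).
Eigenvalues of H: 3.1459, 9.8541.
Both eigenvalues > 0, so H is positive definite -> x* is a strict local min.

min


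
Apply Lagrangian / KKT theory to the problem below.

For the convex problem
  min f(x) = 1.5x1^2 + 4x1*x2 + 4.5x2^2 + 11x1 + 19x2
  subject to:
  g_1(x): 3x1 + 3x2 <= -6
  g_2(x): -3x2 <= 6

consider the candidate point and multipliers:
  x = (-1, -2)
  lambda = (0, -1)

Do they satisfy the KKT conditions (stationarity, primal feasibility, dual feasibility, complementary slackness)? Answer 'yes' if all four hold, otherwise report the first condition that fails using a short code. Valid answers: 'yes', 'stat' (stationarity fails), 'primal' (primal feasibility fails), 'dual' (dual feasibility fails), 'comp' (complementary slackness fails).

Gradient of f: grad f(x) = Q x + c = (0, -3)
Constraint values g_i(x) = a_i^T x - b_i:
  g_1((-1, -2)) = -3
  g_2((-1, -2)) = 0
Stationarity residual: grad f(x) + sum_i lambda_i a_i = (0, 0)
  -> stationarity OK
Primal feasibility (all g_i <= 0): OK
Dual feasibility (all lambda_i >= 0): FAILS
Complementary slackness (lambda_i * g_i(x) = 0 for all i): OK

Verdict: the first failing condition is dual_feasibility -> dual.

dual


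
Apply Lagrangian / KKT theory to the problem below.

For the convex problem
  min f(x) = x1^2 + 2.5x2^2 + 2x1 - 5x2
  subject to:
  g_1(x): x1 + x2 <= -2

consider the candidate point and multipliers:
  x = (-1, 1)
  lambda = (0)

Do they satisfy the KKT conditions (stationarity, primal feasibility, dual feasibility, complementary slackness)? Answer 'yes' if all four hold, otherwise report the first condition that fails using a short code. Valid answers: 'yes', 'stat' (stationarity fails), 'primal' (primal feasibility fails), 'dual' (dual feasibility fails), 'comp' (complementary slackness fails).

Gradient of f: grad f(x) = Q x + c = (0, 0)
Constraint values g_i(x) = a_i^T x - b_i:
  g_1((-1, 1)) = 2
Stationarity residual: grad f(x) + sum_i lambda_i a_i = (0, 0)
  -> stationarity OK
Primal feasibility (all g_i <= 0): FAILS
Dual feasibility (all lambda_i >= 0): OK
Complementary slackness (lambda_i * g_i(x) = 0 for all i): OK

Verdict: the first failing condition is primal_feasibility -> primal.

primal
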